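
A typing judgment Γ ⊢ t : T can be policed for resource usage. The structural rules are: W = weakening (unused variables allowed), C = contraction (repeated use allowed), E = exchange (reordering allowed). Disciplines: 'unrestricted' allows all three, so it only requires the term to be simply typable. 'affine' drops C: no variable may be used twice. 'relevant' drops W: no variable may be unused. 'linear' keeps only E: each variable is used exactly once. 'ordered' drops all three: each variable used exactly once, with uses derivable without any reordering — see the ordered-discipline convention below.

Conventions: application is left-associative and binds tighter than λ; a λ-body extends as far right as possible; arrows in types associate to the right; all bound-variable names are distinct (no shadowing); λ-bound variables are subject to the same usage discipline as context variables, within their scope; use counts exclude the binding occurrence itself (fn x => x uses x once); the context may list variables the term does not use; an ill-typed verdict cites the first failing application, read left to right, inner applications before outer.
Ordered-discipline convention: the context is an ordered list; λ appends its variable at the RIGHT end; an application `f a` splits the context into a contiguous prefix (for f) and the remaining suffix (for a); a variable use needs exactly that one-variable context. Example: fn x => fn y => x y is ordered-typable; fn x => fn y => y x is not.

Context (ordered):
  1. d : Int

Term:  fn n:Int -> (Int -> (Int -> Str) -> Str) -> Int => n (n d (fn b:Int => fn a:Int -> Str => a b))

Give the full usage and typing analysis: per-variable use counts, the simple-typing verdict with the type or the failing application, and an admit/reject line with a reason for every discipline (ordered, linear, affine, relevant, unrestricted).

usage: d: 1×, n (λ-bound): 2×, b (λ-bound): 1×, a (λ-bound): 1×
order of uses: n, n, d, a, b
typing: well-typed — term : (Int -> (Int -> (Int -> Str) -> Str) -> Int) -> (Int -> (Int -> Str) -> Str) -> Int
ordered ✗ (uses contraction: n ×2)
linear ✗ (uses contraction: n ×2)
affine ✗ (uses contraction: n ×2)
relevant ✓ (at least one use each (d, n, b, a))
unrestricted ✓ (type-checks ((Int -> (Int -> (Int -> Str) -> Str) -> Int) -> (Int -> (Int -> Str) -> Str) -> Int) and nothing is barred)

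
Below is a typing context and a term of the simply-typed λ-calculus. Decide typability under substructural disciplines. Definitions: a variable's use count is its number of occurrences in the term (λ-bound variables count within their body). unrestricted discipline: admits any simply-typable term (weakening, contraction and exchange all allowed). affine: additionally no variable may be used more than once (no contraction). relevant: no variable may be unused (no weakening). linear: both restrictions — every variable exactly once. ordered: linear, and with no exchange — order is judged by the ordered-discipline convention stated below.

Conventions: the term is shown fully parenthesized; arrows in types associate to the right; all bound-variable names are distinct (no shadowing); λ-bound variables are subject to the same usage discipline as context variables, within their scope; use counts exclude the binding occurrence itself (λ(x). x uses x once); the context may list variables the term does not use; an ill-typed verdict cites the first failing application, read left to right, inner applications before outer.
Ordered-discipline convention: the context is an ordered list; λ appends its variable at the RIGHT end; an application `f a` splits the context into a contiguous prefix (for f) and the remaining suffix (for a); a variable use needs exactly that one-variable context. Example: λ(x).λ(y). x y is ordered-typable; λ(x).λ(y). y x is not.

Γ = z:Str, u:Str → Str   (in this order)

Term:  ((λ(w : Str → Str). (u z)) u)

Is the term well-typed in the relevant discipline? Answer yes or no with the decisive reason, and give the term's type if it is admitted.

no — unused: w — weakening required
variable uses: z: 1×, u: 2×, w [bound]: 0×
order of uses: u, z, u
typing: the term checks, with type Str
summary: ordered ✗ | linear ✗ | affine ✗ | relevant ✗ | unrestricted ✓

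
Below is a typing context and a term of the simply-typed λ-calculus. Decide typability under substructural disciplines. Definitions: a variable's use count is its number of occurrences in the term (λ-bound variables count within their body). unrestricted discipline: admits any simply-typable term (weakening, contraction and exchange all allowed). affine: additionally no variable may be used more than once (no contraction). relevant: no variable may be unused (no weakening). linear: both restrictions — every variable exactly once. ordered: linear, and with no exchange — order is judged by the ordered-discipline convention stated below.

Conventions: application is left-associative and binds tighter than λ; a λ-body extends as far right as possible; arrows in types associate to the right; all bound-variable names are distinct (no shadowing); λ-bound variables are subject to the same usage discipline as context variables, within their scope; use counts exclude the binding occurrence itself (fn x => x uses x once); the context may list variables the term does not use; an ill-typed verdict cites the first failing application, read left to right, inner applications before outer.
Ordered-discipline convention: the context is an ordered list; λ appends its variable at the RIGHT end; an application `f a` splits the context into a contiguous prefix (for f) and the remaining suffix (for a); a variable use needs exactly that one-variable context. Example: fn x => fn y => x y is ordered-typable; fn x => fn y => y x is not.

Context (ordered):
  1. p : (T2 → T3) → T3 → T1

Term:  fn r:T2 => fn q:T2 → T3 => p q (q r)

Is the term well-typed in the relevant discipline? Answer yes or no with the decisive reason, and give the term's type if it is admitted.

yes — every one of p, r, q appears; term : T2 → (T2 → T3) → T1
counts: p: 1, r (bound): 1, q (bound): 2
left-to-right use order: p, q, q, r
typing: the term checks, with type T2 → (T2 → T3) → T1
across the five disciplines: ordered ✗, linear ✗, affine ✗, relevant ✓, unrestricted ✓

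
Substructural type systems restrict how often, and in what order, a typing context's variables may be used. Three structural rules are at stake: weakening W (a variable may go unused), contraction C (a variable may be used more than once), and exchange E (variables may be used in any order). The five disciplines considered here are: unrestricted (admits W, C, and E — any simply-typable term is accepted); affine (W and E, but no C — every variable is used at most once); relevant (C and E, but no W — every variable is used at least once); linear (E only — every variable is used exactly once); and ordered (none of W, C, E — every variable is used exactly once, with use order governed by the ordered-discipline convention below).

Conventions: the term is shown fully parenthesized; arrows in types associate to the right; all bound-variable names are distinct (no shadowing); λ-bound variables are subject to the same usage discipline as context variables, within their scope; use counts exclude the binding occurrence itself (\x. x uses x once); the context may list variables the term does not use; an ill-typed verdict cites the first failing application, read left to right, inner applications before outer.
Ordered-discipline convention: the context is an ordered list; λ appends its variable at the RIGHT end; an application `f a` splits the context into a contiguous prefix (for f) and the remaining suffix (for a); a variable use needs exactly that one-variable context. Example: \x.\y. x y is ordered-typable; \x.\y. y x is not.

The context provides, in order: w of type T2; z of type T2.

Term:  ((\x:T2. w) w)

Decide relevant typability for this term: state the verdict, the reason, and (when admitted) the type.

no — unused: z, x — weakening required
usage: w ×2; z ×0; x (bound) ×0
left-to-right use order: w, w
typing: the term checks, with type T2
all disciplines: ordered ✗, linear ✗, affine ✗, relevant ✗, unrestricted ✓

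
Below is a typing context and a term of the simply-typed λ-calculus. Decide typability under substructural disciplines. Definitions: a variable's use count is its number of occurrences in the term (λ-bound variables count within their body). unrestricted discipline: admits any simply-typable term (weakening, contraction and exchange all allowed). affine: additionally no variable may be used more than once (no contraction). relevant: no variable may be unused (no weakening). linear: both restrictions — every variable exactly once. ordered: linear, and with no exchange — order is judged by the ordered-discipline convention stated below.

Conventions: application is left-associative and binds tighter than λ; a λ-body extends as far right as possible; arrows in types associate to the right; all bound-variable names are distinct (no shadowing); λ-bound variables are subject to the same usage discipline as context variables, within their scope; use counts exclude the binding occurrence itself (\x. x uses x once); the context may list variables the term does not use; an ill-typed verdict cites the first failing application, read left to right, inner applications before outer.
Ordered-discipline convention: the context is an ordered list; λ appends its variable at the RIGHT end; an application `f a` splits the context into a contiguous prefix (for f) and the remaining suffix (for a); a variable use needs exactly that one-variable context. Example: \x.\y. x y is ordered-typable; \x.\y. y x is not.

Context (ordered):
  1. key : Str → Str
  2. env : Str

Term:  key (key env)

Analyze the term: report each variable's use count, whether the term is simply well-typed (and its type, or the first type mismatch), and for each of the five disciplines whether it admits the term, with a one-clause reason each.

usage: key: 2×, env: 1×
left-to-right use order: key, key, env
typing: ✓ — Str
ordered: ✗, needs contraction — key ×2
linear: ✗, needs contraction — key ×2
affine: ✗, needs contraction — key ×2
relevant: ✓, every one of key, env appears
unrestricted: ✓, type-checks (Str) and nothing is barred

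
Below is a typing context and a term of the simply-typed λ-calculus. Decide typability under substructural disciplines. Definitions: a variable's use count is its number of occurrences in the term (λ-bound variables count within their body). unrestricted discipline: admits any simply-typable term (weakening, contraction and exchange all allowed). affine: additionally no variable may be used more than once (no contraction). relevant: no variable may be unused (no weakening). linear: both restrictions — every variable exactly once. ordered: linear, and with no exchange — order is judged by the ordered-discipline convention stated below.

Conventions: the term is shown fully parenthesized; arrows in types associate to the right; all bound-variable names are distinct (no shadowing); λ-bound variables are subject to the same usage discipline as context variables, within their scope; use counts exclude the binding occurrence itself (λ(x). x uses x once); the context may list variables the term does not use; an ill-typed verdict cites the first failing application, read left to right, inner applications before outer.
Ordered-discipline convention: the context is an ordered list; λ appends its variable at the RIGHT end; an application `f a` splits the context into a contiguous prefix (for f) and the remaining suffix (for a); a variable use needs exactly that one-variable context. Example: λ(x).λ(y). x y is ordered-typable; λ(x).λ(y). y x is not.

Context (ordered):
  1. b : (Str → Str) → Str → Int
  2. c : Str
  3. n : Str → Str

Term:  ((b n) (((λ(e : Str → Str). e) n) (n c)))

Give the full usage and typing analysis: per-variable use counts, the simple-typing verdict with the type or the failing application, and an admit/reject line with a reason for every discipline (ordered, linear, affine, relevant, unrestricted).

counts: b ×1, c ×1, n ×3, e (bound) ×1
left-to-right use order: b, n, e, n, n, c
typing: the term checks, with type Int
ordered: ✗, needs contraction — n ×3
linear: ✗, needs contraction — n ×3
affine: ✗, needs contraction — n ×3
relevant: ✓, every one of b, c, n, e appears
unrestricted: ✓, simply typable at Int; W, C, E all held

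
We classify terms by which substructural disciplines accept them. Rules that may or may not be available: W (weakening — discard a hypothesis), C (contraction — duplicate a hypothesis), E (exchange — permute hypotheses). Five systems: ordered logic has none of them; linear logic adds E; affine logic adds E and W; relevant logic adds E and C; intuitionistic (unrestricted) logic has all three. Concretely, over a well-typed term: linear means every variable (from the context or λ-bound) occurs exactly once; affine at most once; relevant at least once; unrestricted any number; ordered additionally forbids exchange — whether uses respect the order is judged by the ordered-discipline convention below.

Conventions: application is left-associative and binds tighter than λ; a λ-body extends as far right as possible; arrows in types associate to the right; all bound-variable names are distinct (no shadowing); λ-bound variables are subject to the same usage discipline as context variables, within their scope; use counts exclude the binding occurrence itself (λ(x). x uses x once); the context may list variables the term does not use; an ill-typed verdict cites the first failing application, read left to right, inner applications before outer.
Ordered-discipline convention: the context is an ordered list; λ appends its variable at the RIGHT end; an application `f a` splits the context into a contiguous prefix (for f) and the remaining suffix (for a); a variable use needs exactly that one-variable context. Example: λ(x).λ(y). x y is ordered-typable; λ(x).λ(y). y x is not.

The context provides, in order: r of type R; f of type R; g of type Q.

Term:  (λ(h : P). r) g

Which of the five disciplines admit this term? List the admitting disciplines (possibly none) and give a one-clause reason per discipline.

admitted in: none
use counts: r ×1; f ×0; g ×1; h (λ-bound) ×0
use order (left to right): r, g
typing: ill-typed: an application expects P but receives Q
ordered ✗ (fails simple typing)
linear ✗ (a type mismatch blocks all five)
affine ✗ (the type mismatch rejects it)
relevant ✗ (not simply typable)
unrestricted ✗ (fails simple typing)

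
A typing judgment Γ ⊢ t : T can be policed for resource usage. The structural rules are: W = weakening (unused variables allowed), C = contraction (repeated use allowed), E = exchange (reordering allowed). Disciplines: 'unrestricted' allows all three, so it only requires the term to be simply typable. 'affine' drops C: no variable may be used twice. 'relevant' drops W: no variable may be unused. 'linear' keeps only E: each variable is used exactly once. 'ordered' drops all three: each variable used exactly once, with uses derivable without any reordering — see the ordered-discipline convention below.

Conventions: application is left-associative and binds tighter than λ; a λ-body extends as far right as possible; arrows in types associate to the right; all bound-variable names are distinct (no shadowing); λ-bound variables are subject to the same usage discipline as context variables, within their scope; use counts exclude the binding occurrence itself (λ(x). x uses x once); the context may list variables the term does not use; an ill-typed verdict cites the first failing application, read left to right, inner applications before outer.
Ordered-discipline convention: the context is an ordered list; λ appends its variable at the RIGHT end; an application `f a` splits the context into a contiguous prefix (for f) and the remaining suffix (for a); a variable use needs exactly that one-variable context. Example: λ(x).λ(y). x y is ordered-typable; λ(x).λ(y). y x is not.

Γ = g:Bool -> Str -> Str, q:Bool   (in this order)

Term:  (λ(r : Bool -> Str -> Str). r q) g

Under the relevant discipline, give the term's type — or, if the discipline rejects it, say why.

term : Str -> Str
usage: g: 1×, q: 1×, r (λ-bound): 1×
order of uses: r, q, g
typing: well-typed — term : Str -> Str
across the five disciplines: ordered ✗ | linear ✓ | affine ✓ | relevant ✓ | unrestricted ✓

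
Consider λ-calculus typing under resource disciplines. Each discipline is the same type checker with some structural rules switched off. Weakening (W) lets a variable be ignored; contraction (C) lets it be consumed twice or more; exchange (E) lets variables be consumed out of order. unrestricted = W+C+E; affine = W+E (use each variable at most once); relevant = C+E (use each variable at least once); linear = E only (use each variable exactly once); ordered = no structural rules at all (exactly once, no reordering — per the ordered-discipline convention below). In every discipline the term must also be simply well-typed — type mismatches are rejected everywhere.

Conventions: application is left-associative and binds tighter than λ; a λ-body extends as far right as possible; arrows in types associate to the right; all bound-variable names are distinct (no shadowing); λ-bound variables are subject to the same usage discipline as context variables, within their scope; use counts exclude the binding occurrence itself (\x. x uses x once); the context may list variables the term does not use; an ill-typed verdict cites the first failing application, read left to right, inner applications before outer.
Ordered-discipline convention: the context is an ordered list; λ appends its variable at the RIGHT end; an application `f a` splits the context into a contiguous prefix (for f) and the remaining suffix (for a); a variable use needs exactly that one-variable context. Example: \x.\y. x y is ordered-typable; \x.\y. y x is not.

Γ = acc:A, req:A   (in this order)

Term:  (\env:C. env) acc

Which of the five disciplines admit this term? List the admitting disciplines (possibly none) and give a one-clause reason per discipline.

accepted by: none
usage: acc=1; req=0; env [bound]=1
uses in reading order: env, acc
typing: ill-typed: argument of type A where C is required
ordered: ✗ — not simply typable
linear: ✗ — fails simple typing
affine: ✗ — a type mismatch blocks all five
relevant: ✗ — the type mismatch rejects it
unrestricted: ✗ — not simply typable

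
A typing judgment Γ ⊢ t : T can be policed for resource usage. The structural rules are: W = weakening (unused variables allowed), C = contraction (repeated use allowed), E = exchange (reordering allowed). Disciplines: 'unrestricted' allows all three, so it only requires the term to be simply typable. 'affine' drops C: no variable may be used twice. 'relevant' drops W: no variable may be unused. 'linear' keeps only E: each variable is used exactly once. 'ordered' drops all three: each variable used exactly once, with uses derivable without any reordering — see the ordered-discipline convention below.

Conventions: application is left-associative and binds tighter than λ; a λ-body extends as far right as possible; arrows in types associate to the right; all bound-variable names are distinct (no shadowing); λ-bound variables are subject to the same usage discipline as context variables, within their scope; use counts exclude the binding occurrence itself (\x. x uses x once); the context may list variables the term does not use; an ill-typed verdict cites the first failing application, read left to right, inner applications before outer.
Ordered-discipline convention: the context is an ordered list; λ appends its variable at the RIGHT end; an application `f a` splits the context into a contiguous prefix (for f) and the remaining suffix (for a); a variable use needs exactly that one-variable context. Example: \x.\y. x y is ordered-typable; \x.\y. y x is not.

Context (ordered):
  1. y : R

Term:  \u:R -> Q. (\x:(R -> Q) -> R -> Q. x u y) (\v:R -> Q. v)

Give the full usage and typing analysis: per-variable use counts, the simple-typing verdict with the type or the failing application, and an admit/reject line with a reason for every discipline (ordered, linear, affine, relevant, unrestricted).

variable uses: y: 1; u (bound): 1; x (bound): 1; v (bound): 1
order of uses: x, u, y, v
typing: the term checks, with type (R -> Q) -> Q
ordered: ✗, no contiguous prefix/suffix split fits x, u, y, v
linear: ✓, single use per variable (y, u, x, v)
affine: ✓, at most one use each (y, u, x, v)
relevant: ✓, y, u, x, v: all used, weakening unneeded
unrestricted: ✓, well-typed at (R -> Q) -> Q; no restrictions here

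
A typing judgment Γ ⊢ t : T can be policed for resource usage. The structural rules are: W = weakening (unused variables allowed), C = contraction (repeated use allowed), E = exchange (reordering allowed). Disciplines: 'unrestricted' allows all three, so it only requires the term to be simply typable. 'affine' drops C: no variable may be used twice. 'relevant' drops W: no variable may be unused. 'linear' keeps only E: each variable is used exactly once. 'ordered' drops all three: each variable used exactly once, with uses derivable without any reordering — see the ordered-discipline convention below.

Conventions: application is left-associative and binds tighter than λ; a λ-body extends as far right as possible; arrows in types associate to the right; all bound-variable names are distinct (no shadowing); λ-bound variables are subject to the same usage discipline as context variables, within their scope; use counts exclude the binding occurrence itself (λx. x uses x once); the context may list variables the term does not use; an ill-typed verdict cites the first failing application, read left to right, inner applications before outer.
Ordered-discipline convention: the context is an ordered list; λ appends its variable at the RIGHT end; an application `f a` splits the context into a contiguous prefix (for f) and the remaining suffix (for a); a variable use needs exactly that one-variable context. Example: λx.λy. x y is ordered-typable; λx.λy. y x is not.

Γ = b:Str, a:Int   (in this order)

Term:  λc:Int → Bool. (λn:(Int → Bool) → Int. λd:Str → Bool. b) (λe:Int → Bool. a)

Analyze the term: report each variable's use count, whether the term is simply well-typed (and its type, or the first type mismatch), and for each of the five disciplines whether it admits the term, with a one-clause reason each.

usage: b: 1×, a: 1×, c [bound]: 0×, n [bound]: 0×, d [bound]: 0×, e [bound]: 0×
order of uses: b, a
typing: the term checks, with type (Int → Bool) → (Str → Bool) → Str
ordered: ✗, unused: c, n, d, e — weakening required
linear: ✗, unused: c, n, d, e — weakening required
affine: ✓, at most one use each (b, a, c, n, d, e)
relevant: ✗, unused: c, n, d, e — weakening required
unrestricted: ✓, type-checks ((Int → Bool) → (Str → Bool) → Str) and nothing is barred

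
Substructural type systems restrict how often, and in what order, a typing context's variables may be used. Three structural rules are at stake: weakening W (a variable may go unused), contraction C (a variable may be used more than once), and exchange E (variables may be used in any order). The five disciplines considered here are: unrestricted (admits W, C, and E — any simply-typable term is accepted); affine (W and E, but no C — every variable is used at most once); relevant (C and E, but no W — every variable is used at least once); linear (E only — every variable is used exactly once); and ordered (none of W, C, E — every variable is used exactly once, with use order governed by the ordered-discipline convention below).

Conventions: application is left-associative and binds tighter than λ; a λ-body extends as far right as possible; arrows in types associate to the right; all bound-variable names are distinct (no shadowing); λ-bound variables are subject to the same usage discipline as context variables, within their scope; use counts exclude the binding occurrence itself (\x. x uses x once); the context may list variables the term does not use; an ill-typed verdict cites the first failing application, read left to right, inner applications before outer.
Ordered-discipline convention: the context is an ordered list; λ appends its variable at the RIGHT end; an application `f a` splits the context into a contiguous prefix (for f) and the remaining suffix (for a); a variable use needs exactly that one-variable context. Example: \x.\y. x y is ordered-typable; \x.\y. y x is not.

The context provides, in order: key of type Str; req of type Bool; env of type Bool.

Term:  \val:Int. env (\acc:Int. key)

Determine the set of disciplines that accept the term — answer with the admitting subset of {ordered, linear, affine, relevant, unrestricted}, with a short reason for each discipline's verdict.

admitted by: none
usage: key: 1×; req: 0×; env: 1×; val (λ-bound): 0×; acc (λ-bound): 0×
uses in reading order: env, key
typing: ill-typed: non-function type Bool applied to an argument
ordered: ✗, a type mismatch blocks all five
linear: ✗, the type mismatch rejects it
affine: ✗, not simply typable
relevant: ✗, fails simple typing
unrestricted: ✗, a type mismatch blocks all five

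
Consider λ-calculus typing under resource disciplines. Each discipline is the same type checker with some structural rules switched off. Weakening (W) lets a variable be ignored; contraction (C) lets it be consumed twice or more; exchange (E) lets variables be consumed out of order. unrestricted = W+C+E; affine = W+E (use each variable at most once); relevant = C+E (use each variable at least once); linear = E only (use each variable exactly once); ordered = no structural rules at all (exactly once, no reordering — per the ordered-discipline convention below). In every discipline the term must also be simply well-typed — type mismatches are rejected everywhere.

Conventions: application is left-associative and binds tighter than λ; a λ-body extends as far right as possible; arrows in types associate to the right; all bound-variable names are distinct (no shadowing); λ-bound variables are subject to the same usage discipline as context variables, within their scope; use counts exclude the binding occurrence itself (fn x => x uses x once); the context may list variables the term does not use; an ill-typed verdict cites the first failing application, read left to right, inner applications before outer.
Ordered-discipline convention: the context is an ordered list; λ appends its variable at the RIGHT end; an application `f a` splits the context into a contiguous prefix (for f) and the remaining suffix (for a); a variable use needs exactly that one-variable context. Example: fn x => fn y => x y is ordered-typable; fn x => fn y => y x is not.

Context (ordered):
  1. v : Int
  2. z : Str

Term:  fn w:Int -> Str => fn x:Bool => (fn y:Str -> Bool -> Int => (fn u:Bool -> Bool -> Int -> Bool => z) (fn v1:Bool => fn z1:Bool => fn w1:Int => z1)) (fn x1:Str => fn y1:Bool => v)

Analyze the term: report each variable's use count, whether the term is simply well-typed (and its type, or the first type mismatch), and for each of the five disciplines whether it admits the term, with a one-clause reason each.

use counts: v ×1; z ×1; w (bound) ×0; x (bound) ×0; y (bound) ×0; u (bound) ×0; v1 (bound) ×0; z1 (bound) ×1; w1 (bound) ×0; x1 (bound) ×0; y1 (bound) ×0
use order (left to right): z, z1, v
typing: well-typed at (Int -> Str) -> Bool -> Str
ordered: ✗, needs weakening: w, x, y, u, v1, w1, x1, y1 unused
linear: ✗, needs weakening: w, x, y, u, v1, w1, x1, y1 unused
affine: ✓, at most one use each (v, z, w, x, y, u, v1, z1, w1, x1, y1)
relevant: ✗, needs weakening: w, x, y, u, v1, w1, x1, y1 unused
unrestricted: ✓, typability at (Int -> Str) -> Bool -> Str is all that's needed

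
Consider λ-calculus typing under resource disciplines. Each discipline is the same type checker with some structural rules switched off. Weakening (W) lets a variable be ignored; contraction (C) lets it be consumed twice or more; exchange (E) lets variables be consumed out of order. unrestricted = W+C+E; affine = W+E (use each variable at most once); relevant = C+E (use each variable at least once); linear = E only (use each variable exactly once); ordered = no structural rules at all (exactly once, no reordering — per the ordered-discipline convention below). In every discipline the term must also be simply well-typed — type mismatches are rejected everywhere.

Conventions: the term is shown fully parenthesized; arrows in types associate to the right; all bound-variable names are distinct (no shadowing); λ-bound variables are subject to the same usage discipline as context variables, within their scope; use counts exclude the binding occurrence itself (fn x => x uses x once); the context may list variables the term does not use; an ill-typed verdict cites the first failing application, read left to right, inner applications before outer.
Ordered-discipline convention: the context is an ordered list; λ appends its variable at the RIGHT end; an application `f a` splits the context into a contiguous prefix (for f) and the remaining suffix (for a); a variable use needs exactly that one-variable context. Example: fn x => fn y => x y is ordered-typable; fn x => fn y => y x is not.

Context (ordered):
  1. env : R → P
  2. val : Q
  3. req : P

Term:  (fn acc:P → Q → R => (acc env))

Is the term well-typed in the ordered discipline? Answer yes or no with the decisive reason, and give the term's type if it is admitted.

no — not simply typable
counts: env=1; val=0; req=0; acc [bound]=1
uses in reading order: acc, env
typing: ill-typed: argument of type R → P where P is required
per-discipline verdicts: ordered ✗ · linear ✗ · affine ✗ · relevant ✗ · unrestricted ✗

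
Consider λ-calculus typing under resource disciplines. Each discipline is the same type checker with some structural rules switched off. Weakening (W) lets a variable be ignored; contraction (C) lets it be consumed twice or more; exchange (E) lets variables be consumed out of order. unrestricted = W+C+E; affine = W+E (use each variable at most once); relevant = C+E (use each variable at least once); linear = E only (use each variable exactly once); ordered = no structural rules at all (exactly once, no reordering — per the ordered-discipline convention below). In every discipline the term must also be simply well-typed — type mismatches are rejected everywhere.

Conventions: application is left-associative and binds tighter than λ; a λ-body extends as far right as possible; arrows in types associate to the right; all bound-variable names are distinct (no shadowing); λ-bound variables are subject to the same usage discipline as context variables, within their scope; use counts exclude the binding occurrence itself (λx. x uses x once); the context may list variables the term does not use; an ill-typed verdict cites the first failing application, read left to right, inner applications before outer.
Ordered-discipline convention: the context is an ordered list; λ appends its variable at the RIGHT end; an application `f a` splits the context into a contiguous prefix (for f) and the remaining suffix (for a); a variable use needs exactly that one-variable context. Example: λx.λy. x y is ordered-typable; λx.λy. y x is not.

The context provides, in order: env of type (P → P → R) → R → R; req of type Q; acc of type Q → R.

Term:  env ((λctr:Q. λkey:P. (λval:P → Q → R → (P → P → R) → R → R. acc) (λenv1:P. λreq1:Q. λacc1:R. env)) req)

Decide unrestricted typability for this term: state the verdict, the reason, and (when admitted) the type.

no — not simply typable
variable uses: env ×2; req ×1; acc ×1; ctr (λ-bound) ×0; key (λ-bound) ×0; val (λ-bound) ×0; env1 (λ-bound) ×0; req1 (λ-bound) ×0; acc1 (λ-bound) ×0
uses in reading order: env, acc, env, req
typing: ill-typed: an application expects P → P → R but receives P → Q → R
across the five disciplines: ordered ✗; linear ✗; affine ✗; relevant ✗; unrestricted ✗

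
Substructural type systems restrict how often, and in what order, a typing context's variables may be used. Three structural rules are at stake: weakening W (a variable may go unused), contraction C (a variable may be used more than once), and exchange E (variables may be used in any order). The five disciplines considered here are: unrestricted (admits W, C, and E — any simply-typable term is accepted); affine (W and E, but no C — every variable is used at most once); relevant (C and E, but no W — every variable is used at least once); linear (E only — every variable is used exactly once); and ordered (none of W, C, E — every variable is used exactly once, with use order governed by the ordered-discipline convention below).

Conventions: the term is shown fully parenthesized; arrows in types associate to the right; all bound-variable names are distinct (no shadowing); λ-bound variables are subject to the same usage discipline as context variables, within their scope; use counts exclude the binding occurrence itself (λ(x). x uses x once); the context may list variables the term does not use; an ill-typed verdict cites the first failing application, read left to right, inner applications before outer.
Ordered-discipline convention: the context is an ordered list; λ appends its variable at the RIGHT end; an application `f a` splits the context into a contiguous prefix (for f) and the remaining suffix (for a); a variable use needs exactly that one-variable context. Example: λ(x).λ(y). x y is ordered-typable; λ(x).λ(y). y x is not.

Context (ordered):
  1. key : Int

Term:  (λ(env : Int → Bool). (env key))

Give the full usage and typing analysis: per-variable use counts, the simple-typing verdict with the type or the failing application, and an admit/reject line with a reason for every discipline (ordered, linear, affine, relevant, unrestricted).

usage: key: 1, env [bound]: 1
uses in reading order: env, key
typing: well-typed — term : (Int → Bool) → Bool
ordered: ✗ — needs exchange: uses follow env, key
linear: ✓ — key, env: one use apiece
affine: ✓ — none of key, env used more than once
relevant: ✓ — at least one use each (key, env)
unrestricted: ✓ — type-checks ((Int → Bool) → Bool) and nothing is barred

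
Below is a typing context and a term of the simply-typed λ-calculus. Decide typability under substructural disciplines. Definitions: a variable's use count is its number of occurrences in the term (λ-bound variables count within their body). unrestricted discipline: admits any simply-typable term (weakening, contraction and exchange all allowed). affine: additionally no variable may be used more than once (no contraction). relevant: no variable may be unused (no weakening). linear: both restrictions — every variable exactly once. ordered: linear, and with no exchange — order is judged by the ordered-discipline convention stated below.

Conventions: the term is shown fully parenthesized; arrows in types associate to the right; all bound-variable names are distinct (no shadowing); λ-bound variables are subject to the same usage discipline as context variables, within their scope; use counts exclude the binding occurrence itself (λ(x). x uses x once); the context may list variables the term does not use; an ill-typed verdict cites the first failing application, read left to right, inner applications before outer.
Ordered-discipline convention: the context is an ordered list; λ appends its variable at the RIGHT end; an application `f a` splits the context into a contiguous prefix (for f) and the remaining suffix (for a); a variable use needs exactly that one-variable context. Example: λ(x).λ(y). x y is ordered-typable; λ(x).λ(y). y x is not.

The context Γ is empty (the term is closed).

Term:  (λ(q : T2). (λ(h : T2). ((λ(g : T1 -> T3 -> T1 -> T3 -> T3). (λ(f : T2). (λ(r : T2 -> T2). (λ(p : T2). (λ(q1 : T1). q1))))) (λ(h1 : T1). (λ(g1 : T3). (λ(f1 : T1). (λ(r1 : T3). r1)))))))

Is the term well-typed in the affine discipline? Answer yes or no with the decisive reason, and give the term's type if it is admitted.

yes — none of q, h, g, f, r, p, q1, h1, g1, f1, r1 used more than once; term : T2 -> T2 -> T2 -> (T2 -> T2) -> T2 -> T1 -> T1
variable uses: q [bound]: 0; h [bound]: 0; g [bound]: 0; f [bound]: 0; r [bound]: 0; p [bound]: 0; q1 [bound]: 1; h1 [bound]: 0; g1 [bound]: 0; f1 [bound]: 0; r1 [bound]: 1
left-to-right use order: q1, r1
typing: ✓ — T2 -> T2 -> T2 -> (T2 -> T2) -> T2 -> T1 -> T1
all disciplines: ordered ✗ | linear ✗ | affine ✓ | relevant ✗ | unrestricted ✓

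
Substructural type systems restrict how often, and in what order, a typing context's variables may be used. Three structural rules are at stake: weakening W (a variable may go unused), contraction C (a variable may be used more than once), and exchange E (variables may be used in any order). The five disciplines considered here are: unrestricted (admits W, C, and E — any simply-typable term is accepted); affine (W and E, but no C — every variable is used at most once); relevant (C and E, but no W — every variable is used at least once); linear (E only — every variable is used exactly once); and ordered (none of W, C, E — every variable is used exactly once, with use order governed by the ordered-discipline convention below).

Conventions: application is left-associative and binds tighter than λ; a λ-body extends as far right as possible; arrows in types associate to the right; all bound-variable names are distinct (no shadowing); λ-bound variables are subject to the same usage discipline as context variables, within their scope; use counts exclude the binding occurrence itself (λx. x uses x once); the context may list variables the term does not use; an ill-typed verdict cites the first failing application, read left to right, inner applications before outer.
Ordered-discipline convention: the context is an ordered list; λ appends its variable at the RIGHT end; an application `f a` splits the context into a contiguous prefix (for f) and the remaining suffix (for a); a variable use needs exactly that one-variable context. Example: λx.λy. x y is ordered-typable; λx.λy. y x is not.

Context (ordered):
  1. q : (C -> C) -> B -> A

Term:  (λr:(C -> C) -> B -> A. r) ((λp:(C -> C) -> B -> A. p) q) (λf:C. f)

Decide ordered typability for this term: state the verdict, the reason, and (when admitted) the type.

yes — q, r, p, f: once each, no exchange needed; term : B -> A
use counts: q: 1, r (λ-bound): 1, p (λ-bound): 1, f (λ-bound): 1
use order (left to right): r, p, q, f
typing: well-typed — term : B -> A
across the five disciplines: ordered ✓ · linear ✓ · affine ✓ · relevant ✓ · unrestricted ✓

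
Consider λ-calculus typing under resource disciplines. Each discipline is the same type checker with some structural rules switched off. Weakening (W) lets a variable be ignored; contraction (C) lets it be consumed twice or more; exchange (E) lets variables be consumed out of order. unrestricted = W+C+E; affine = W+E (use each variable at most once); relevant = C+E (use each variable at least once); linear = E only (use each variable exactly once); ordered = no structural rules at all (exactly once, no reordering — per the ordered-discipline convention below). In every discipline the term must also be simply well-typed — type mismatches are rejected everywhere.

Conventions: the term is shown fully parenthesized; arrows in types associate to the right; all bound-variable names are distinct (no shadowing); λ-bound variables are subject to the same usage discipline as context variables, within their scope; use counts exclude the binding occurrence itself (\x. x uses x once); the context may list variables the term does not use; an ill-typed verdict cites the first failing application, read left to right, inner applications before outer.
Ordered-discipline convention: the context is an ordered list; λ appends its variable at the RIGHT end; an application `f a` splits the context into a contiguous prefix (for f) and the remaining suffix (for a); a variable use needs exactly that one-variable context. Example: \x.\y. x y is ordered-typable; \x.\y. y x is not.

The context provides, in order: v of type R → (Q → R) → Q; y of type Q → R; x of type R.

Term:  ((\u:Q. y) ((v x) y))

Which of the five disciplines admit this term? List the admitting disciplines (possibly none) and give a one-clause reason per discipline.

admitted in: unrestricted
use counts: v ×1, y ×2, x ×1, u (λ-bound) ×0
order of uses: y, v, x, y
typing: the term checks, with type Q → R
ordered: ✗, needs contraction — y ×2; u left unused
linear: ✗, needs contraction — y ×2; u left unused
affine: ✗, needs contraction — y ×2
relevant: ✗, u left unused
unrestricted: ✓, typability at Q → R is all that's needed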